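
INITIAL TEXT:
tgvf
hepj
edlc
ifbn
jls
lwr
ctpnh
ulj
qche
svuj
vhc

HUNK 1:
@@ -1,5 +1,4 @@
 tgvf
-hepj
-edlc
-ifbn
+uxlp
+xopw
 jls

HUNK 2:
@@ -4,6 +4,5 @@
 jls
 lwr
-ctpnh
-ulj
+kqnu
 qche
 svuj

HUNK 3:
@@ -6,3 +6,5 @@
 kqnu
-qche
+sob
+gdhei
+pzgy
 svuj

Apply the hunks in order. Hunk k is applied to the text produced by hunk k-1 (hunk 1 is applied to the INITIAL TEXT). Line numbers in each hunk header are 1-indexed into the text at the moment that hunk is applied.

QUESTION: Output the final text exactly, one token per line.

Hunk 1: at line 1 remove [hepj,edlc,ifbn] add [uxlp,xopw] -> 10 lines: tgvf uxlp xopw jls lwr ctpnh ulj qche svuj vhc
Hunk 2: at line 4 remove [ctpnh,ulj] add [kqnu] -> 9 lines: tgvf uxlp xopw jls lwr kqnu qche svuj vhc
Hunk 3: at line 6 remove [qche] add [sob,gdhei,pzgy] -> 11 lines: tgvf uxlp xopw jls lwr kqnu sob gdhei pzgy svuj vhc

Answer: tgvf
uxlp
xopw
jls
lwr
kqnu
sob
gdhei
pzgy
svuj
vhc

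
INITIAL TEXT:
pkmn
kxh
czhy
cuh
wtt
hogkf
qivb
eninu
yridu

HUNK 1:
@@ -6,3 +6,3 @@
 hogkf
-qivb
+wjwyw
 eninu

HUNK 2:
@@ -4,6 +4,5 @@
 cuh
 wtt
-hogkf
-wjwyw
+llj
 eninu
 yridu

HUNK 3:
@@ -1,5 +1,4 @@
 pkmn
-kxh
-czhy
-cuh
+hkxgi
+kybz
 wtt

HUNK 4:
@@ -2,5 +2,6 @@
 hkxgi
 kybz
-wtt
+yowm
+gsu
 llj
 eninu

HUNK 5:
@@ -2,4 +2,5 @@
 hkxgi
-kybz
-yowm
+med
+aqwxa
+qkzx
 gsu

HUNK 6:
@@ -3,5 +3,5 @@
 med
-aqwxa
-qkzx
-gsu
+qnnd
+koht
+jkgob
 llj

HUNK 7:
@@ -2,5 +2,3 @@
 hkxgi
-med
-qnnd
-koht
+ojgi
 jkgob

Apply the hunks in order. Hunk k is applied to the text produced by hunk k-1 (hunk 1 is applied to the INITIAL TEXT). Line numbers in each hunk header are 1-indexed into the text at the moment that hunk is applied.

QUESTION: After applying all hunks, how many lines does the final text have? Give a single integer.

Hunk 1: at line 6 remove [qivb] add [wjwyw] -> 9 lines: pkmn kxh czhy cuh wtt hogkf wjwyw eninu yridu
Hunk 2: at line 4 remove [hogkf,wjwyw] add [llj] -> 8 lines: pkmn kxh czhy cuh wtt llj eninu yridu
Hunk 3: at line 1 remove [kxh,czhy,cuh] add [hkxgi,kybz] -> 7 lines: pkmn hkxgi kybz wtt llj eninu yridu
Hunk 4: at line 2 remove [wtt] add [yowm,gsu] -> 8 lines: pkmn hkxgi kybz yowm gsu llj eninu yridu
Hunk 5: at line 2 remove [kybz,yowm] add [med,aqwxa,qkzx] -> 9 lines: pkmn hkxgi med aqwxa qkzx gsu llj eninu yridu
Hunk 6: at line 3 remove [aqwxa,qkzx,gsu] add [qnnd,koht,jkgob] -> 9 lines: pkmn hkxgi med qnnd koht jkgob llj eninu yridu
Hunk 7: at line 2 remove [med,qnnd,koht] add [ojgi] -> 7 lines: pkmn hkxgi ojgi jkgob llj eninu yridu
Final line count: 7

Answer: 7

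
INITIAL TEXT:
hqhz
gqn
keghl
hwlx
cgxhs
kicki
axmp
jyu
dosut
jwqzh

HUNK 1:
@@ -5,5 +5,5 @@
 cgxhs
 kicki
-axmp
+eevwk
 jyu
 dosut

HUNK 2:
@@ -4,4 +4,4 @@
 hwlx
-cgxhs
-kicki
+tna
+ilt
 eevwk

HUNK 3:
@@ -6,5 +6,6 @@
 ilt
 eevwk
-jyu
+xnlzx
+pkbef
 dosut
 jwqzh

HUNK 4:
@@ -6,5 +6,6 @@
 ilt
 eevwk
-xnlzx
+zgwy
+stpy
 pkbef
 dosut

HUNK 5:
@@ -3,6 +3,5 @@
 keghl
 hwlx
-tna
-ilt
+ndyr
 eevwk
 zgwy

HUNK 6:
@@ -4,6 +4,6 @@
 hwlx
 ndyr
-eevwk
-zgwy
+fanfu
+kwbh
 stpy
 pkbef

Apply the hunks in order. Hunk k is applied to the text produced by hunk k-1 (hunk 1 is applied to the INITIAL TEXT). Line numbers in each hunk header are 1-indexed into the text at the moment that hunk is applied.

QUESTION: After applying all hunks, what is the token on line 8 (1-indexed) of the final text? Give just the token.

Hunk 1: at line 5 remove [axmp] add [eevwk] -> 10 lines: hqhz gqn keghl hwlx cgxhs kicki eevwk jyu dosut jwqzh
Hunk 2: at line 4 remove [cgxhs,kicki] add [tna,ilt] -> 10 lines: hqhz gqn keghl hwlx tna ilt eevwk jyu dosut jwqzh
Hunk 3: at line 6 remove [jyu] add [xnlzx,pkbef] -> 11 lines: hqhz gqn keghl hwlx tna ilt eevwk xnlzx pkbef dosut jwqzh
Hunk 4: at line 6 remove [xnlzx] add [zgwy,stpy] -> 12 lines: hqhz gqn keghl hwlx tna ilt eevwk zgwy stpy pkbef dosut jwqzh
Hunk 5: at line 3 remove [tna,ilt] add [ndyr] -> 11 lines: hqhz gqn keghl hwlx ndyr eevwk zgwy stpy pkbef dosut jwqzh
Hunk 6: at line 4 remove [eevwk,zgwy] add [fanfu,kwbh] -> 11 lines: hqhz gqn keghl hwlx ndyr fanfu kwbh stpy pkbef dosut jwqzh
Final line 8: stpy

Answer: stpy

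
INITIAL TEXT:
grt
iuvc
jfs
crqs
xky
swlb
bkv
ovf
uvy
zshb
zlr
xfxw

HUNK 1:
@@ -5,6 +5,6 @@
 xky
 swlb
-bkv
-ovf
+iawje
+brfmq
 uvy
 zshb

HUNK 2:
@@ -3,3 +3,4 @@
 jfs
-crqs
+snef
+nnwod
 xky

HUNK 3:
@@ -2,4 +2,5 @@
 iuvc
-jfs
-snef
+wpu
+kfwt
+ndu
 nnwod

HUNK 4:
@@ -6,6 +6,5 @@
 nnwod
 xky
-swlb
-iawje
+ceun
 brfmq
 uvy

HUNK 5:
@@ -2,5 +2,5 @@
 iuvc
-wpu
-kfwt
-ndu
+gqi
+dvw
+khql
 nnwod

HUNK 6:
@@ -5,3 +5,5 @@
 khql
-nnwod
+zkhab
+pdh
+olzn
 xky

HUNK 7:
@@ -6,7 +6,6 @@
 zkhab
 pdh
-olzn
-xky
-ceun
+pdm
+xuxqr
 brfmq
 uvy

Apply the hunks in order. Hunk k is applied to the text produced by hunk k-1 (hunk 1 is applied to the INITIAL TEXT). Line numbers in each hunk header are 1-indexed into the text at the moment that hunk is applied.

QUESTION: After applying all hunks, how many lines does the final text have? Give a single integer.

Hunk 1: at line 5 remove [bkv,ovf] add [iawje,brfmq] -> 12 lines: grt iuvc jfs crqs xky swlb iawje brfmq uvy zshb zlr xfxw
Hunk 2: at line 3 remove [crqs] add [snef,nnwod] -> 13 lines: grt iuvc jfs snef nnwod xky swlb iawje brfmq uvy zshb zlr xfxw
Hunk 3: at line 2 remove [jfs,snef] add [wpu,kfwt,ndu] -> 14 lines: grt iuvc wpu kfwt ndu nnwod xky swlb iawje brfmq uvy zshb zlr xfxw
Hunk 4: at line 6 remove [swlb,iawje] add [ceun] -> 13 lines: grt iuvc wpu kfwt ndu nnwod xky ceun brfmq uvy zshb zlr xfxw
Hunk 5: at line 2 remove [wpu,kfwt,ndu] add [gqi,dvw,khql] -> 13 lines: grt iuvc gqi dvw khql nnwod xky ceun brfmq uvy zshb zlr xfxw
Hunk 6: at line 5 remove [nnwod] add [zkhab,pdh,olzn] -> 15 lines: grt iuvc gqi dvw khql zkhab pdh olzn xky ceun brfmq uvy zshb zlr xfxw
Hunk 7: at line 6 remove [olzn,xky,ceun] add [pdm,xuxqr] -> 14 lines: grt iuvc gqi dvw khql zkhab pdh pdm xuxqr brfmq uvy zshb zlr xfxw
Final line count: 14

Answer: 14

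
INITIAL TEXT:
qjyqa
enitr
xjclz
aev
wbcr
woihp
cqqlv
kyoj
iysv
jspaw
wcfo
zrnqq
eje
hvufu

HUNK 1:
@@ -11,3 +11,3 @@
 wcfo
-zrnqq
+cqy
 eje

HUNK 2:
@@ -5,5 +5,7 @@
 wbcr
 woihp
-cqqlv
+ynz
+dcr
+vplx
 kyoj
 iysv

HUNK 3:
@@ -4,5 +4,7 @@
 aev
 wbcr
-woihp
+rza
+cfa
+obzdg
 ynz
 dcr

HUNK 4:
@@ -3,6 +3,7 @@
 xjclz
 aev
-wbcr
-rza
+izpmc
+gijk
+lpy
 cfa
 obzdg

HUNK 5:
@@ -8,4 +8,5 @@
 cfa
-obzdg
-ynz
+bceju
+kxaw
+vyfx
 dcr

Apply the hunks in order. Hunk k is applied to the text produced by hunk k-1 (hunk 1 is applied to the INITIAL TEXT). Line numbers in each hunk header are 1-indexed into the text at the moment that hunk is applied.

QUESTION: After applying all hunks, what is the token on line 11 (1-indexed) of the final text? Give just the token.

Hunk 1: at line 11 remove [zrnqq] add [cqy] -> 14 lines: qjyqa enitr xjclz aev wbcr woihp cqqlv kyoj iysv jspaw wcfo cqy eje hvufu
Hunk 2: at line 5 remove [cqqlv] add [ynz,dcr,vplx] -> 16 lines: qjyqa enitr xjclz aev wbcr woihp ynz dcr vplx kyoj iysv jspaw wcfo cqy eje hvufu
Hunk 3: at line 4 remove [woihp] add [rza,cfa,obzdg] -> 18 lines: qjyqa enitr xjclz aev wbcr rza cfa obzdg ynz dcr vplx kyoj iysv jspaw wcfo cqy eje hvufu
Hunk 4: at line 3 remove [wbcr,rza] add [izpmc,gijk,lpy] -> 19 lines: qjyqa enitr xjclz aev izpmc gijk lpy cfa obzdg ynz dcr vplx kyoj iysv jspaw wcfo cqy eje hvufu
Hunk 5: at line 8 remove [obzdg,ynz] add [bceju,kxaw,vyfx] -> 20 lines: qjyqa enitr xjclz aev izpmc gijk lpy cfa bceju kxaw vyfx dcr vplx kyoj iysv jspaw wcfo cqy eje hvufu
Final line 11: vyfx

Answer: vyfx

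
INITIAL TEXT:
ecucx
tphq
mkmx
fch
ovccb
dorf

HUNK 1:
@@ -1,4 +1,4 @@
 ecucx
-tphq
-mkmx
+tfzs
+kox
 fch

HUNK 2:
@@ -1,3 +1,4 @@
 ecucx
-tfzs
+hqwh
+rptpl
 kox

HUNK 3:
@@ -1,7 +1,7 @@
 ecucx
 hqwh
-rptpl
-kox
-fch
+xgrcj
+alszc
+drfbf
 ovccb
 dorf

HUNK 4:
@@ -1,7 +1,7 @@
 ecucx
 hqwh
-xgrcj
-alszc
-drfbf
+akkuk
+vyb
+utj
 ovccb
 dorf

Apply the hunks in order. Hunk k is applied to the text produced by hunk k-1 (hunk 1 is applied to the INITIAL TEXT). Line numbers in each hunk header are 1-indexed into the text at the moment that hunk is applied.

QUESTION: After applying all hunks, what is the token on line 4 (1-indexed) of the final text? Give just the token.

Hunk 1: at line 1 remove [tphq,mkmx] add [tfzs,kox] -> 6 lines: ecucx tfzs kox fch ovccb dorf
Hunk 2: at line 1 remove [tfzs] add [hqwh,rptpl] -> 7 lines: ecucx hqwh rptpl kox fch ovccb dorf
Hunk 3: at line 1 remove [rptpl,kox,fch] add [xgrcj,alszc,drfbf] -> 7 lines: ecucx hqwh xgrcj alszc drfbf ovccb dorf
Hunk 4: at line 1 remove [xgrcj,alszc,drfbf] add [akkuk,vyb,utj] -> 7 lines: ecucx hqwh akkuk vyb utj ovccb dorf
Final line 4: vyb

Answer: vyb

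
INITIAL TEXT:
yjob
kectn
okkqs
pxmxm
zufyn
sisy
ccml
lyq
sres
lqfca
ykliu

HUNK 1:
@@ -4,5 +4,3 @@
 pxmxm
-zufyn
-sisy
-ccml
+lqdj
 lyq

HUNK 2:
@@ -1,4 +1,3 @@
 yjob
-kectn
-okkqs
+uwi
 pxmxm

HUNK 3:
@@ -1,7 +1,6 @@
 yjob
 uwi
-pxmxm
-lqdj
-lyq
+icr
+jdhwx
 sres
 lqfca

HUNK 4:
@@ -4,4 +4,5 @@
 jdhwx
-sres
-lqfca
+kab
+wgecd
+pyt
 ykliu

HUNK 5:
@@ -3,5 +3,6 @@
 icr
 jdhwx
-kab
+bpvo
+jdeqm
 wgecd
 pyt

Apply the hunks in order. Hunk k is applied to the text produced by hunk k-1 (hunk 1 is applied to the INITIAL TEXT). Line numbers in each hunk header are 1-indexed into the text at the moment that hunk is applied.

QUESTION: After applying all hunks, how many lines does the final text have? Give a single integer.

Answer: 9

Derivation:
Hunk 1: at line 4 remove [zufyn,sisy,ccml] add [lqdj] -> 9 lines: yjob kectn okkqs pxmxm lqdj lyq sres lqfca ykliu
Hunk 2: at line 1 remove [kectn,okkqs] add [uwi] -> 8 lines: yjob uwi pxmxm lqdj lyq sres lqfca ykliu
Hunk 3: at line 1 remove [pxmxm,lqdj,lyq] add [icr,jdhwx] -> 7 lines: yjob uwi icr jdhwx sres lqfca ykliu
Hunk 4: at line 4 remove [sres,lqfca] add [kab,wgecd,pyt] -> 8 lines: yjob uwi icr jdhwx kab wgecd pyt ykliu
Hunk 5: at line 3 remove [kab] add [bpvo,jdeqm] -> 9 lines: yjob uwi icr jdhwx bpvo jdeqm wgecd pyt ykliu
Final line count: 9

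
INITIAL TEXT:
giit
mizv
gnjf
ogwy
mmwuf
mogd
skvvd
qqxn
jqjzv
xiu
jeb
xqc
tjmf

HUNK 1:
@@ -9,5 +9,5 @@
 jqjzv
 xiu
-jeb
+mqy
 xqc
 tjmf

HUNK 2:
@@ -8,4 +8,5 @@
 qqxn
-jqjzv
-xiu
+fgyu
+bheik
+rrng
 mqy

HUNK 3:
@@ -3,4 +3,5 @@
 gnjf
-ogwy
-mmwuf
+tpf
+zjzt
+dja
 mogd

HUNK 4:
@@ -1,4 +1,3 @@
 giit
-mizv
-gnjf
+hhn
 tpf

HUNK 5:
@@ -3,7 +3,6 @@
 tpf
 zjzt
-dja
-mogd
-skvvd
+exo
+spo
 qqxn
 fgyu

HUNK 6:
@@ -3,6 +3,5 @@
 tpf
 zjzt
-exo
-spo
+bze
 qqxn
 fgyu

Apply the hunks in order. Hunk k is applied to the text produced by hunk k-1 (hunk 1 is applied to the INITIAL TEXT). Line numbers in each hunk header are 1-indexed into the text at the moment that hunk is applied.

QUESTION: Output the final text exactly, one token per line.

Answer: giit
hhn
tpf
zjzt
bze
qqxn
fgyu
bheik
rrng
mqy
xqc
tjmf

Derivation:
Hunk 1: at line 9 remove [jeb] add [mqy] -> 13 lines: giit mizv gnjf ogwy mmwuf mogd skvvd qqxn jqjzv xiu mqy xqc tjmf
Hunk 2: at line 8 remove [jqjzv,xiu] add [fgyu,bheik,rrng] -> 14 lines: giit mizv gnjf ogwy mmwuf mogd skvvd qqxn fgyu bheik rrng mqy xqc tjmf
Hunk 3: at line 3 remove [ogwy,mmwuf] add [tpf,zjzt,dja] -> 15 lines: giit mizv gnjf tpf zjzt dja mogd skvvd qqxn fgyu bheik rrng mqy xqc tjmf
Hunk 4: at line 1 remove [mizv,gnjf] add [hhn] -> 14 lines: giit hhn tpf zjzt dja mogd skvvd qqxn fgyu bheik rrng mqy xqc tjmf
Hunk 5: at line 3 remove [dja,mogd,skvvd] add [exo,spo] -> 13 lines: giit hhn tpf zjzt exo spo qqxn fgyu bheik rrng mqy xqc tjmf
Hunk 6: at line 3 remove [exo,spo] add [bze] -> 12 lines: giit hhn tpf zjzt bze qqxn fgyu bheik rrng mqy xqc tjmf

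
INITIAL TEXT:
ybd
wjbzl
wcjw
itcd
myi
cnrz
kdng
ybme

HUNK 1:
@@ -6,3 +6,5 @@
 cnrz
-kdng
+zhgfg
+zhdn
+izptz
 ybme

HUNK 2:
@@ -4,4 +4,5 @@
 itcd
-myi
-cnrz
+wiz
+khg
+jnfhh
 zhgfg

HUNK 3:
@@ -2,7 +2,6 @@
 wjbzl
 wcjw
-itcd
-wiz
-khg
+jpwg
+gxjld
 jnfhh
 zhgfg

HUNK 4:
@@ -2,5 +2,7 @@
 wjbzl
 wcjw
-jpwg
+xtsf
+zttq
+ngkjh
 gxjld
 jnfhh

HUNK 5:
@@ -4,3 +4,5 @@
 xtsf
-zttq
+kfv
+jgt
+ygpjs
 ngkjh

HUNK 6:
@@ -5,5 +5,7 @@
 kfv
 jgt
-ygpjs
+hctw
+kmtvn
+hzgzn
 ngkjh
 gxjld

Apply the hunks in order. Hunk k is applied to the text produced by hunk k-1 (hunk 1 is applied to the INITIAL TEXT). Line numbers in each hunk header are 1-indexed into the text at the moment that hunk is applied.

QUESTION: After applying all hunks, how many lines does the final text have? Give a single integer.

Answer: 16

Derivation:
Hunk 1: at line 6 remove [kdng] add [zhgfg,zhdn,izptz] -> 10 lines: ybd wjbzl wcjw itcd myi cnrz zhgfg zhdn izptz ybme
Hunk 2: at line 4 remove [myi,cnrz] add [wiz,khg,jnfhh] -> 11 lines: ybd wjbzl wcjw itcd wiz khg jnfhh zhgfg zhdn izptz ybme
Hunk 3: at line 2 remove [itcd,wiz,khg] add [jpwg,gxjld] -> 10 lines: ybd wjbzl wcjw jpwg gxjld jnfhh zhgfg zhdn izptz ybme
Hunk 4: at line 2 remove [jpwg] add [xtsf,zttq,ngkjh] -> 12 lines: ybd wjbzl wcjw xtsf zttq ngkjh gxjld jnfhh zhgfg zhdn izptz ybme
Hunk 5: at line 4 remove [zttq] add [kfv,jgt,ygpjs] -> 14 lines: ybd wjbzl wcjw xtsf kfv jgt ygpjs ngkjh gxjld jnfhh zhgfg zhdn izptz ybme
Hunk 6: at line 5 remove [ygpjs] add [hctw,kmtvn,hzgzn] -> 16 lines: ybd wjbzl wcjw xtsf kfv jgt hctw kmtvn hzgzn ngkjh gxjld jnfhh zhgfg zhdn izptz ybme
Final line count: 16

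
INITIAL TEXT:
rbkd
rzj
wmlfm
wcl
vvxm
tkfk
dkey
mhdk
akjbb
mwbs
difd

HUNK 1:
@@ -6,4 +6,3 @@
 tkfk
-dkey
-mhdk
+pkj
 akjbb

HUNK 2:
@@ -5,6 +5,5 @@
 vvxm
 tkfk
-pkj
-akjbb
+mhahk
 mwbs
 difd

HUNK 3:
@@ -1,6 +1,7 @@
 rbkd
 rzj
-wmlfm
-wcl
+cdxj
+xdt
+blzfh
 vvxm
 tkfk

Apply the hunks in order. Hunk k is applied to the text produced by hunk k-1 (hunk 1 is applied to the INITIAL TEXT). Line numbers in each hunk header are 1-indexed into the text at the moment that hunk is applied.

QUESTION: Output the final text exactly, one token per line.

Hunk 1: at line 6 remove [dkey,mhdk] add [pkj] -> 10 lines: rbkd rzj wmlfm wcl vvxm tkfk pkj akjbb mwbs difd
Hunk 2: at line 5 remove [pkj,akjbb] add [mhahk] -> 9 lines: rbkd rzj wmlfm wcl vvxm tkfk mhahk mwbs difd
Hunk 3: at line 1 remove [wmlfm,wcl] add [cdxj,xdt,blzfh] -> 10 lines: rbkd rzj cdxj xdt blzfh vvxm tkfk mhahk mwbs difd

Answer: rbkd
rzj
cdxj
xdt
blzfh
vvxm
tkfk
mhahk
mwbs
difd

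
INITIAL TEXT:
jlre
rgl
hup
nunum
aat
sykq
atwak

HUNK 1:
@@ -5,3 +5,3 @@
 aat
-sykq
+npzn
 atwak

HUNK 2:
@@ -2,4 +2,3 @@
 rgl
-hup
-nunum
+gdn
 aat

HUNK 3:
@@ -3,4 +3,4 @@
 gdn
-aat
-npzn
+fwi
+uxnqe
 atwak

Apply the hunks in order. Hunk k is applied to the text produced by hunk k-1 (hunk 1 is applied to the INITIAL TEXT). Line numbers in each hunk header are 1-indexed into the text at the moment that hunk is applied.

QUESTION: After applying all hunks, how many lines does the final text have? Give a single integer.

Answer: 6

Derivation:
Hunk 1: at line 5 remove [sykq] add [npzn] -> 7 lines: jlre rgl hup nunum aat npzn atwak
Hunk 2: at line 2 remove [hup,nunum] add [gdn] -> 6 lines: jlre rgl gdn aat npzn atwak
Hunk 3: at line 3 remove [aat,npzn] add [fwi,uxnqe] -> 6 lines: jlre rgl gdn fwi uxnqe atwak
Final line count: 6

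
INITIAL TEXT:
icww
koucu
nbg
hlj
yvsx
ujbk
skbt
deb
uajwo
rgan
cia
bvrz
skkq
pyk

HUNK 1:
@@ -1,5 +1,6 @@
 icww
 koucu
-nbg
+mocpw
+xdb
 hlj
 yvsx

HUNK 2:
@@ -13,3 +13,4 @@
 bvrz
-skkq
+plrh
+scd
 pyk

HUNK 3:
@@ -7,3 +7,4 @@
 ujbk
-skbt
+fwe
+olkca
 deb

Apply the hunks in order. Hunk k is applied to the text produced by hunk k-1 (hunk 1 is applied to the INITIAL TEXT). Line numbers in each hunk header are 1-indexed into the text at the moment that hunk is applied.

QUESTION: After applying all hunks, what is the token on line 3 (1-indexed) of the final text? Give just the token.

Hunk 1: at line 1 remove [nbg] add [mocpw,xdb] -> 15 lines: icww koucu mocpw xdb hlj yvsx ujbk skbt deb uajwo rgan cia bvrz skkq pyk
Hunk 2: at line 13 remove [skkq] add [plrh,scd] -> 16 lines: icww koucu mocpw xdb hlj yvsx ujbk skbt deb uajwo rgan cia bvrz plrh scd pyk
Hunk 3: at line 7 remove [skbt] add [fwe,olkca] -> 17 lines: icww koucu mocpw xdb hlj yvsx ujbk fwe olkca deb uajwo rgan cia bvrz plrh scd pyk
Final line 3: mocpw

Answer: mocpw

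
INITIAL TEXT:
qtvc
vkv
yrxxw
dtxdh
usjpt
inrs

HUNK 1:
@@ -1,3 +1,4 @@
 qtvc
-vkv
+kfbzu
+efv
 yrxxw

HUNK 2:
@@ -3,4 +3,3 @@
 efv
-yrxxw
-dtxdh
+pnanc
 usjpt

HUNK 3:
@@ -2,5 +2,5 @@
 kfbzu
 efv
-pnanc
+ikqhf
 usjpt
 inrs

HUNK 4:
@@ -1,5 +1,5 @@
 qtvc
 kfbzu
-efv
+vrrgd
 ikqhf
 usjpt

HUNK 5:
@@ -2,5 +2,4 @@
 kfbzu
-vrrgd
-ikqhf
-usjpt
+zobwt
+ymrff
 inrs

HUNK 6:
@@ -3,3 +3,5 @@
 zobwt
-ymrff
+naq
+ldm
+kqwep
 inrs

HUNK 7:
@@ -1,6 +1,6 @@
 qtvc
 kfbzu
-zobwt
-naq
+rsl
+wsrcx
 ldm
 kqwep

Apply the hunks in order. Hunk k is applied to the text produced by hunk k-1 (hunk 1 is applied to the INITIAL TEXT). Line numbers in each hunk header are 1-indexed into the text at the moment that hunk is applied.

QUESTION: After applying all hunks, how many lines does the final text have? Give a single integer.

Answer: 7

Derivation:
Hunk 1: at line 1 remove [vkv] add [kfbzu,efv] -> 7 lines: qtvc kfbzu efv yrxxw dtxdh usjpt inrs
Hunk 2: at line 3 remove [yrxxw,dtxdh] add [pnanc] -> 6 lines: qtvc kfbzu efv pnanc usjpt inrs
Hunk 3: at line 2 remove [pnanc] add [ikqhf] -> 6 lines: qtvc kfbzu efv ikqhf usjpt inrs
Hunk 4: at line 1 remove [efv] add [vrrgd] -> 6 lines: qtvc kfbzu vrrgd ikqhf usjpt inrs
Hunk 5: at line 2 remove [vrrgd,ikqhf,usjpt] add [zobwt,ymrff] -> 5 lines: qtvc kfbzu zobwt ymrff inrs
Hunk 6: at line 3 remove [ymrff] add [naq,ldm,kqwep] -> 7 lines: qtvc kfbzu zobwt naq ldm kqwep inrs
Hunk 7: at line 1 remove [zobwt,naq] add [rsl,wsrcx] -> 7 lines: qtvc kfbzu rsl wsrcx ldm kqwep inrs
Final line count: 7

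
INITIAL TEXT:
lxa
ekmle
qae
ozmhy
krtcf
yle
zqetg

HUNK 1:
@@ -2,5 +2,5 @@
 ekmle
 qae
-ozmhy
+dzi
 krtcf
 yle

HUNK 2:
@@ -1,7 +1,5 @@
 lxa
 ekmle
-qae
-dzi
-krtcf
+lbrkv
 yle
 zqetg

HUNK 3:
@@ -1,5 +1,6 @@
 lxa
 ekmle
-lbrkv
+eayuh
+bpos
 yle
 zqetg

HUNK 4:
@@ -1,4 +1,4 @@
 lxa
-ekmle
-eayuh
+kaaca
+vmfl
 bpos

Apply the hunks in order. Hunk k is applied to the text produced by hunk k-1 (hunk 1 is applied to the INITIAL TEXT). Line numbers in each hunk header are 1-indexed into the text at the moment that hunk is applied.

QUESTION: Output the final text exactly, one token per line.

Answer: lxa
kaaca
vmfl
bpos
yle
zqetg

Derivation:
Hunk 1: at line 2 remove [ozmhy] add [dzi] -> 7 lines: lxa ekmle qae dzi krtcf yle zqetg
Hunk 2: at line 1 remove [qae,dzi,krtcf] add [lbrkv] -> 5 lines: lxa ekmle lbrkv yle zqetg
Hunk 3: at line 1 remove [lbrkv] add [eayuh,bpos] -> 6 lines: lxa ekmle eayuh bpos yle zqetg
Hunk 4: at line 1 remove [ekmle,eayuh] add [kaaca,vmfl] -> 6 lines: lxa kaaca vmfl bpos yle zqetg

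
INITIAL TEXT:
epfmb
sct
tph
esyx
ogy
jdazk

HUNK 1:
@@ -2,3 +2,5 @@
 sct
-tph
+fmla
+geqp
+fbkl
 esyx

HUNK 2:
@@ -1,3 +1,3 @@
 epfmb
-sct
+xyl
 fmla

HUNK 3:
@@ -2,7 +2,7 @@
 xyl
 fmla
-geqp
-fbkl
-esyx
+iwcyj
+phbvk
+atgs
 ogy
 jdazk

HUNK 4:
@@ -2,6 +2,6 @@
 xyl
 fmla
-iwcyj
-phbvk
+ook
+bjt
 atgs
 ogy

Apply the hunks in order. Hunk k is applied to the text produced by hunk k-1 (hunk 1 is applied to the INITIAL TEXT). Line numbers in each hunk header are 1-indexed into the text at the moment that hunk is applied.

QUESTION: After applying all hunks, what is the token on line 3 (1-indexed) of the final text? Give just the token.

Answer: fmla

Derivation:
Hunk 1: at line 2 remove [tph] add [fmla,geqp,fbkl] -> 8 lines: epfmb sct fmla geqp fbkl esyx ogy jdazk
Hunk 2: at line 1 remove [sct] add [xyl] -> 8 lines: epfmb xyl fmla geqp fbkl esyx ogy jdazk
Hunk 3: at line 2 remove [geqp,fbkl,esyx] add [iwcyj,phbvk,atgs] -> 8 lines: epfmb xyl fmla iwcyj phbvk atgs ogy jdazk
Hunk 4: at line 2 remove [iwcyj,phbvk] add [ook,bjt] -> 8 lines: epfmb xyl fmla ook bjt atgs ogy jdazk
Final line 3: fmla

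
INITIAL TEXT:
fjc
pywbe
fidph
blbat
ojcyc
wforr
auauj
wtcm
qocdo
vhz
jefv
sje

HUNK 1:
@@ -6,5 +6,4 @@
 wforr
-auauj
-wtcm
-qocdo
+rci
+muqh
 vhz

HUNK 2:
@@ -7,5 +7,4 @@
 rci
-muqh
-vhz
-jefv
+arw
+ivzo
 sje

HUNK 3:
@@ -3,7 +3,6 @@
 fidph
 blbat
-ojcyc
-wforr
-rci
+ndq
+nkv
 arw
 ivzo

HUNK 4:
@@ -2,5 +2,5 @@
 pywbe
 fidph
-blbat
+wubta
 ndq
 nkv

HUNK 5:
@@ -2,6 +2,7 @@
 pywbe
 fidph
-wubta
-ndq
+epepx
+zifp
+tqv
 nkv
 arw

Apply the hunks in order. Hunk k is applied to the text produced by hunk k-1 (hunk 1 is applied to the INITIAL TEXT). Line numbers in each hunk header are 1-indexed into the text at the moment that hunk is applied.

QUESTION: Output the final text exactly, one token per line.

Hunk 1: at line 6 remove [auauj,wtcm,qocdo] add [rci,muqh] -> 11 lines: fjc pywbe fidph blbat ojcyc wforr rci muqh vhz jefv sje
Hunk 2: at line 7 remove [muqh,vhz,jefv] add [arw,ivzo] -> 10 lines: fjc pywbe fidph blbat ojcyc wforr rci arw ivzo sje
Hunk 3: at line 3 remove [ojcyc,wforr,rci] add [ndq,nkv] -> 9 lines: fjc pywbe fidph blbat ndq nkv arw ivzo sje
Hunk 4: at line 2 remove [blbat] add [wubta] -> 9 lines: fjc pywbe fidph wubta ndq nkv arw ivzo sje
Hunk 5: at line 2 remove [wubta,ndq] add [epepx,zifp,tqv] -> 10 lines: fjc pywbe fidph epepx zifp tqv nkv arw ivzo sje

Answer: fjc
pywbe
fidph
epepx
zifp
tqv
nkv
arw
ivzo
sje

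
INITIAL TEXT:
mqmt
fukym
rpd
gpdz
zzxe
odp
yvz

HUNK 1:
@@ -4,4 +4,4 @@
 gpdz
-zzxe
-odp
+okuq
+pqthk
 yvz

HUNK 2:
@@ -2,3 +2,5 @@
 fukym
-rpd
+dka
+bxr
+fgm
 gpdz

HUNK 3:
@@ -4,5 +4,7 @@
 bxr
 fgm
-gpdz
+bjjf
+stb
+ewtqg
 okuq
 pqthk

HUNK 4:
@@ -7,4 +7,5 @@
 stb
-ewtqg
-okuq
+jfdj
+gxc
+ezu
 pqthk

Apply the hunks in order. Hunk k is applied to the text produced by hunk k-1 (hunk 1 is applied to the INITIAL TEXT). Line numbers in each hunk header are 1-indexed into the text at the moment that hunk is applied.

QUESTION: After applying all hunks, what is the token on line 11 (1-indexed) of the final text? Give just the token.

Hunk 1: at line 4 remove [zzxe,odp] add [okuq,pqthk] -> 7 lines: mqmt fukym rpd gpdz okuq pqthk yvz
Hunk 2: at line 2 remove [rpd] add [dka,bxr,fgm] -> 9 lines: mqmt fukym dka bxr fgm gpdz okuq pqthk yvz
Hunk 3: at line 4 remove [gpdz] add [bjjf,stb,ewtqg] -> 11 lines: mqmt fukym dka bxr fgm bjjf stb ewtqg okuq pqthk yvz
Hunk 4: at line 7 remove [ewtqg,okuq] add [jfdj,gxc,ezu] -> 12 lines: mqmt fukym dka bxr fgm bjjf stb jfdj gxc ezu pqthk yvz
Final line 11: pqthk

Answer: pqthk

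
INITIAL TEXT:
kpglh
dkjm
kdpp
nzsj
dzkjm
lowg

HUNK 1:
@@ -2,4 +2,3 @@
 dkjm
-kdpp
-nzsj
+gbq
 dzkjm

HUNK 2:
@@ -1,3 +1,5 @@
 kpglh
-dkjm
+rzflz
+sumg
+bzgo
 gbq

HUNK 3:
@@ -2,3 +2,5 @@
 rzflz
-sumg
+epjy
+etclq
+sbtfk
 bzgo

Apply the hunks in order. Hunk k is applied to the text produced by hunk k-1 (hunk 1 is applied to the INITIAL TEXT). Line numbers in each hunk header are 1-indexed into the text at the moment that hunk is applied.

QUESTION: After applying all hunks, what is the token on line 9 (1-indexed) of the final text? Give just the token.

Hunk 1: at line 2 remove [kdpp,nzsj] add [gbq] -> 5 lines: kpglh dkjm gbq dzkjm lowg
Hunk 2: at line 1 remove [dkjm] add [rzflz,sumg,bzgo] -> 7 lines: kpglh rzflz sumg bzgo gbq dzkjm lowg
Hunk 3: at line 2 remove [sumg] add [epjy,etclq,sbtfk] -> 9 lines: kpglh rzflz epjy etclq sbtfk bzgo gbq dzkjm lowg
Final line 9: lowg

Answer: lowg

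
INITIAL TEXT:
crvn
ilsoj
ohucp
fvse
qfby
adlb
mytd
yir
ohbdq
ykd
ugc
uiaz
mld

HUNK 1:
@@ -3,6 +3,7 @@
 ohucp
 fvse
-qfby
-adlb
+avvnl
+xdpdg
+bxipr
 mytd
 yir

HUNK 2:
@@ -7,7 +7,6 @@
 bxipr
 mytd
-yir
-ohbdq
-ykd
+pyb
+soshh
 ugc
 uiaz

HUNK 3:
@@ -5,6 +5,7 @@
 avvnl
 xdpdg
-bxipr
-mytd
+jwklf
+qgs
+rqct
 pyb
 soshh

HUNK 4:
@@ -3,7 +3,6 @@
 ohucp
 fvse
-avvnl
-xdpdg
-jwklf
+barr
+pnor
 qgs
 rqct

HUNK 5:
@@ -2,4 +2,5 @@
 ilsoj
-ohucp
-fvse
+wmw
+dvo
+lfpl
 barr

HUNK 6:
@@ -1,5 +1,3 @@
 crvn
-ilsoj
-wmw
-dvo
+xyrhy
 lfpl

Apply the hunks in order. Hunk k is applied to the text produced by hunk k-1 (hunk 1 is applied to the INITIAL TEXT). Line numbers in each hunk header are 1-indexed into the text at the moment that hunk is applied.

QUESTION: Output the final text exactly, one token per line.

Hunk 1: at line 3 remove [qfby,adlb] add [avvnl,xdpdg,bxipr] -> 14 lines: crvn ilsoj ohucp fvse avvnl xdpdg bxipr mytd yir ohbdq ykd ugc uiaz mld
Hunk 2: at line 7 remove [yir,ohbdq,ykd] add [pyb,soshh] -> 13 lines: crvn ilsoj ohucp fvse avvnl xdpdg bxipr mytd pyb soshh ugc uiaz mld
Hunk 3: at line 5 remove [bxipr,mytd] add [jwklf,qgs,rqct] -> 14 lines: crvn ilsoj ohucp fvse avvnl xdpdg jwklf qgs rqct pyb soshh ugc uiaz mld
Hunk 4: at line 3 remove [avvnl,xdpdg,jwklf] add [barr,pnor] -> 13 lines: crvn ilsoj ohucp fvse barr pnor qgs rqct pyb soshh ugc uiaz mld
Hunk 5: at line 2 remove [ohucp,fvse] add [wmw,dvo,lfpl] -> 14 lines: crvn ilsoj wmw dvo lfpl barr pnor qgs rqct pyb soshh ugc uiaz mld
Hunk 6: at line 1 remove [ilsoj,wmw,dvo] add [xyrhy] -> 12 lines: crvn xyrhy lfpl barr pnor qgs rqct pyb soshh ugc uiaz mld

Answer: crvn
xyrhy
lfpl
barr
pnor
qgs
rqct
pyb
soshh
ugc
uiaz
mld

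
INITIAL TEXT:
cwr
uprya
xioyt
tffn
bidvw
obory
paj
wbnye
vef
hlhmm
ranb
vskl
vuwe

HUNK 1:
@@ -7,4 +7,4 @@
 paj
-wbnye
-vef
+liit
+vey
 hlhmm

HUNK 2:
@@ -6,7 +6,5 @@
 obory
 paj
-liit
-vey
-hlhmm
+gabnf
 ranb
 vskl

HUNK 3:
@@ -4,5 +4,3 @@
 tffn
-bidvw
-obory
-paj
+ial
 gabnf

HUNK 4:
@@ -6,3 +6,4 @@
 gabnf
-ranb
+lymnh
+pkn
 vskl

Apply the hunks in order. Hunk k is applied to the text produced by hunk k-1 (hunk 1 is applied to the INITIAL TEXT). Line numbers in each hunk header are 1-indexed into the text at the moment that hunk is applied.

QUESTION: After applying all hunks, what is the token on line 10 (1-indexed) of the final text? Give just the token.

Answer: vuwe

Derivation:
Hunk 1: at line 7 remove [wbnye,vef] add [liit,vey] -> 13 lines: cwr uprya xioyt tffn bidvw obory paj liit vey hlhmm ranb vskl vuwe
Hunk 2: at line 6 remove [liit,vey,hlhmm] add [gabnf] -> 11 lines: cwr uprya xioyt tffn bidvw obory paj gabnf ranb vskl vuwe
Hunk 3: at line 4 remove [bidvw,obory,paj] add [ial] -> 9 lines: cwr uprya xioyt tffn ial gabnf ranb vskl vuwe
Hunk 4: at line 6 remove [ranb] add [lymnh,pkn] -> 10 lines: cwr uprya xioyt tffn ial gabnf lymnh pkn vskl vuwe
Final line 10: vuwe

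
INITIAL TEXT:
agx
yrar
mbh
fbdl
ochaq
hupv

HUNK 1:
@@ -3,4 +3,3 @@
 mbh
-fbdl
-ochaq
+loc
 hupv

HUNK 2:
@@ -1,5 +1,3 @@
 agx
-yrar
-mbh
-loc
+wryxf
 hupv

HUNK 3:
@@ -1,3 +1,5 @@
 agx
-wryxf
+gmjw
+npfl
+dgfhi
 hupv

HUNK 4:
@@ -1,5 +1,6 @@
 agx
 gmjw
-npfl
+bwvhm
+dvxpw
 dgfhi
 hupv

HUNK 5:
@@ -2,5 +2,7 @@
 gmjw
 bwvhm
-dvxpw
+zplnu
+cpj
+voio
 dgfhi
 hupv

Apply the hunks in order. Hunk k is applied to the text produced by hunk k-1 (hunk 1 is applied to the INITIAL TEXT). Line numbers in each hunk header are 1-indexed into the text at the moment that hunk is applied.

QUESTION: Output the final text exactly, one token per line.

Hunk 1: at line 3 remove [fbdl,ochaq] add [loc] -> 5 lines: agx yrar mbh loc hupv
Hunk 2: at line 1 remove [yrar,mbh,loc] add [wryxf] -> 3 lines: agx wryxf hupv
Hunk 3: at line 1 remove [wryxf] add [gmjw,npfl,dgfhi] -> 5 lines: agx gmjw npfl dgfhi hupv
Hunk 4: at line 1 remove [npfl] add [bwvhm,dvxpw] -> 6 lines: agx gmjw bwvhm dvxpw dgfhi hupv
Hunk 5: at line 2 remove [dvxpw] add [zplnu,cpj,voio] -> 8 lines: agx gmjw bwvhm zplnu cpj voio dgfhi hupv

Answer: agx
gmjw
bwvhm
zplnu
cpj
voio
dgfhi
hupv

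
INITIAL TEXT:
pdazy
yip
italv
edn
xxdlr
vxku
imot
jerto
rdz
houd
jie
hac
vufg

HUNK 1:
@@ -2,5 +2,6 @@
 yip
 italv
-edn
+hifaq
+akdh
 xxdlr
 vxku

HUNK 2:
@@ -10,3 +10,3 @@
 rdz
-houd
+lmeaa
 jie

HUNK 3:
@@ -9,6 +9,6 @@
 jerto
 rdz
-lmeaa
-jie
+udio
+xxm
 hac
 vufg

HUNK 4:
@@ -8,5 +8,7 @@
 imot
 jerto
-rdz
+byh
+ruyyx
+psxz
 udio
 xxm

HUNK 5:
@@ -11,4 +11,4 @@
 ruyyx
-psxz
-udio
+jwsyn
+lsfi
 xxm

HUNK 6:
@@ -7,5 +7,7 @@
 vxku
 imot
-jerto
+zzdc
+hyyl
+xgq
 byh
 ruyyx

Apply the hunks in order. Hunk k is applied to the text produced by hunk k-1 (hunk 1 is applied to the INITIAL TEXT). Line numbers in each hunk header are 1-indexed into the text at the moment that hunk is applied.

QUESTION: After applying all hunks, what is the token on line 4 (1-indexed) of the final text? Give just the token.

Answer: hifaq

Derivation:
Hunk 1: at line 2 remove [edn] add [hifaq,akdh] -> 14 lines: pdazy yip italv hifaq akdh xxdlr vxku imot jerto rdz houd jie hac vufg
Hunk 2: at line 10 remove [houd] add [lmeaa] -> 14 lines: pdazy yip italv hifaq akdh xxdlr vxku imot jerto rdz lmeaa jie hac vufg
Hunk 3: at line 9 remove [lmeaa,jie] add [udio,xxm] -> 14 lines: pdazy yip italv hifaq akdh xxdlr vxku imot jerto rdz udio xxm hac vufg
Hunk 4: at line 8 remove [rdz] add [byh,ruyyx,psxz] -> 16 lines: pdazy yip italv hifaq akdh xxdlr vxku imot jerto byh ruyyx psxz udio xxm hac vufg
Hunk 5: at line 11 remove [psxz,udio] add [jwsyn,lsfi] -> 16 lines: pdazy yip italv hifaq akdh xxdlr vxku imot jerto byh ruyyx jwsyn lsfi xxm hac vufg
Hunk 6: at line 7 remove [jerto] add [zzdc,hyyl,xgq] -> 18 lines: pdazy yip italv hifaq akdh xxdlr vxku imot zzdc hyyl xgq byh ruyyx jwsyn lsfi xxm hac vufg
Final line 4: hifaq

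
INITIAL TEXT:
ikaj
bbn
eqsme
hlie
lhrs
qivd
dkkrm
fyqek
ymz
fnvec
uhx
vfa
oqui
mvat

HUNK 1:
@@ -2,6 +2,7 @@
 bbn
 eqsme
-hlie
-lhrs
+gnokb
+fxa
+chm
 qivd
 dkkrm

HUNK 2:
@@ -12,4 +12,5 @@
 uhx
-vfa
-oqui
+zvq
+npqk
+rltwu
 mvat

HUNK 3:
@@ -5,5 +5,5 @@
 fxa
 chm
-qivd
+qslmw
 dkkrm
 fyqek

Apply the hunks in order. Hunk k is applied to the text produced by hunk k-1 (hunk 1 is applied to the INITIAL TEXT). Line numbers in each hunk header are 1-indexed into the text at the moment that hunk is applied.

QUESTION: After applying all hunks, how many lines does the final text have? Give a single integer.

Hunk 1: at line 2 remove [hlie,lhrs] add [gnokb,fxa,chm] -> 15 lines: ikaj bbn eqsme gnokb fxa chm qivd dkkrm fyqek ymz fnvec uhx vfa oqui mvat
Hunk 2: at line 12 remove [vfa,oqui] add [zvq,npqk,rltwu] -> 16 lines: ikaj bbn eqsme gnokb fxa chm qivd dkkrm fyqek ymz fnvec uhx zvq npqk rltwu mvat
Hunk 3: at line 5 remove [qivd] add [qslmw] -> 16 lines: ikaj bbn eqsme gnokb fxa chm qslmw dkkrm fyqek ymz fnvec uhx zvq npqk rltwu mvat
Final line count: 16

Answer: 16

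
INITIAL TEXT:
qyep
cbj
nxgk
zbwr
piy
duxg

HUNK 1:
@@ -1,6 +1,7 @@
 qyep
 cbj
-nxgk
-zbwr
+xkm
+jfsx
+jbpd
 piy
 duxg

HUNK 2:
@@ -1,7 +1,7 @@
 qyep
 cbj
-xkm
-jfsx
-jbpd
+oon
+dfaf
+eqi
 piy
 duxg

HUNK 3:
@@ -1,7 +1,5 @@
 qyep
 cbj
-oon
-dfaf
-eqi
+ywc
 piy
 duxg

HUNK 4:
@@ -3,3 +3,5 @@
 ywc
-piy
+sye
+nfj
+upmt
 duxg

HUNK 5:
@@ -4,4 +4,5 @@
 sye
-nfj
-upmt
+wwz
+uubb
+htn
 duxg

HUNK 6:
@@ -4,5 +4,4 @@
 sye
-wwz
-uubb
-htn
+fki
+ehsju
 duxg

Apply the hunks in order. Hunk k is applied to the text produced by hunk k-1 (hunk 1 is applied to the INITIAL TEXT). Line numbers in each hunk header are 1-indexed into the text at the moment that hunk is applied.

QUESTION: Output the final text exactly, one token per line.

Answer: qyep
cbj
ywc
sye
fki
ehsju
duxg

Derivation:
Hunk 1: at line 1 remove [nxgk,zbwr] add [xkm,jfsx,jbpd] -> 7 lines: qyep cbj xkm jfsx jbpd piy duxg
Hunk 2: at line 1 remove [xkm,jfsx,jbpd] add [oon,dfaf,eqi] -> 7 lines: qyep cbj oon dfaf eqi piy duxg
Hunk 3: at line 1 remove [oon,dfaf,eqi] add [ywc] -> 5 lines: qyep cbj ywc piy duxg
Hunk 4: at line 3 remove [piy] add [sye,nfj,upmt] -> 7 lines: qyep cbj ywc sye nfj upmt duxg
Hunk 5: at line 4 remove [nfj,upmt] add [wwz,uubb,htn] -> 8 lines: qyep cbj ywc sye wwz uubb htn duxg
Hunk 6: at line 4 remove [wwz,uubb,htn] add [fki,ehsju] -> 7 lines: qyep cbj ywc sye fki ehsju duxg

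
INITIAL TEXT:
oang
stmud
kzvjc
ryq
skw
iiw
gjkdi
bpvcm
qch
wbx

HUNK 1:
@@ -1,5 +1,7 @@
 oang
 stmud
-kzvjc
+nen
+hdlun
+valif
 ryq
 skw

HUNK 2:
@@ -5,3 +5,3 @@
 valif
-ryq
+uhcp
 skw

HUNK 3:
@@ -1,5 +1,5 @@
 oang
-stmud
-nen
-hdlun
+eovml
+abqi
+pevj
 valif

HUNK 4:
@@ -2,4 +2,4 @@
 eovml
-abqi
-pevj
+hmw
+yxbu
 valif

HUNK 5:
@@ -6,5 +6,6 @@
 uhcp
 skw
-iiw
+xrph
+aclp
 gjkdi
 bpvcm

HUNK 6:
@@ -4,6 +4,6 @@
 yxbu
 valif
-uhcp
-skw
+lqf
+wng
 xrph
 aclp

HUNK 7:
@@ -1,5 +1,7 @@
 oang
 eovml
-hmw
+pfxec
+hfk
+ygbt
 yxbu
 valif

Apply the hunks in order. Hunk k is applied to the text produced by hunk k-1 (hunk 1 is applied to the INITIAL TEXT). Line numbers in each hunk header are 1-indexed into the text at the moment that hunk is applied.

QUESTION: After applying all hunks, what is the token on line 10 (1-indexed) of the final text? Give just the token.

Hunk 1: at line 1 remove [kzvjc] add [nen,hdlun,valif] -> 12 lines: oang stmud nen hdlun valif ryq skw iiw gjkdi bpvcm qch wbx
Hunk 2: at line 5 remove [ryq] add [uhcp] -> 12 lines: oang stmud nen hdlun valif uhcp skw iiw gjkdi bpvcm qch wbx
Hunk 3: at line 1 remove [stmud,nen,hdlun] add [eovml,abqi,pevj] -> 12 lines: oang eovml abqi pevj valif uhcp skw iiw gjkdi bpvcm qch wbx
Hunk 4: at line 2 remove [abqi,pevj] add [hmw,yxbu] -> 12 lines: oang eovml hmw yxbu valif uhcp skw iiw gjkdi bpvcm qch wbx
Hunk 5: at line 6 remove [iiw] add [xrph,aclp] -> 13 lines: oang eovml hmw yxbu valif uhcp skw xrph aclp gjkdi bpvcm qch wbx
Hunk 6: at line 4 remove [uhcp,skw] add [lqf,wng] -> 13 lines: oang eovml hmw yxbu valif lqf wng xrph aclp gjkdi bpvcm qch wbx
Hunk 7: at line 1 remove [hmw] add [pfxec,hfk,ygbt] -> 15 lines: oang eovml pfxec hfk ygbt yxbu valif lqf wng xrph aclp gjkdi bpvcm qch wbx
Final line 10: xrph

Answer: xrph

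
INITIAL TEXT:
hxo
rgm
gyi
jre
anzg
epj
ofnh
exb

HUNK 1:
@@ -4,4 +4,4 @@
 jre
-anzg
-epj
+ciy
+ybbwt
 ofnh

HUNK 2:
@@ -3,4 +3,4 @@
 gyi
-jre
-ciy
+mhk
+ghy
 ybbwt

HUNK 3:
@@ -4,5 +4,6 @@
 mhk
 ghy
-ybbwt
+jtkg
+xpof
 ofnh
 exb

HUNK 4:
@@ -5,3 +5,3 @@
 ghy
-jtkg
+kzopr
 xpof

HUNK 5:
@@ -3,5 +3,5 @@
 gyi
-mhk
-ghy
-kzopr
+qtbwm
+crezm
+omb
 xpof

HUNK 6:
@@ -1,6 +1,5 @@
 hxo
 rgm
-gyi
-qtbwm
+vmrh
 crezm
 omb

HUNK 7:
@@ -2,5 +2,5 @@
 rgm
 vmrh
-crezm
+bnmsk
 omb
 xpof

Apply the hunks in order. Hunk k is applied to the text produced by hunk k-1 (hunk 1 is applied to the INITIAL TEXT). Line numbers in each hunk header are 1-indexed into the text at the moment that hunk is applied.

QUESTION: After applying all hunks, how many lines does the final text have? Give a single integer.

Answer: 8

Derivation:
Hunk 1: at line 4 remove [anzg,epj] add [ciy,ybbwt] -> 8 lines: hxo rgm gyi jre ciy ybbwt ofnh exb
Hunk 2: at line 3 remove [jre,ciy] add [mhk,ghy] -> 8 lines: hxo rgm gyi mhk ghy ybbwt ofnh exb
Hunk 3: at line 4 remove [ybbwt] add [jtkg,xpof] -> 9 lines: hxo rgm gyi mhk ghy jtkg xpof ofnh exb
Hunk 4: at line 5 remove [jtkg] add [kzopr] -> 9 lines: hxo rgm gyi mhk ghy kzopr xpof ofnh exb
Hunk 5: at line 3 remove [mhk,ghy,kzopr] add [qtbwm,crezm,omb] -> 9 lines: hxo rgm gyi qtbwm crezm omb xpof ofnh exb
Hunk 6: at line 1 remove [gyi,qtbwm] add [vmrh] -> 8 lines: hxo rgm vmrh crezm omb xpof ofnh exb
Hunk 7: at line 2 remove [crezm] add [bnmsk] -> 8 lines: hxo rgm vmrh bnmsk omb xpof ofnh exb
Final line count: 8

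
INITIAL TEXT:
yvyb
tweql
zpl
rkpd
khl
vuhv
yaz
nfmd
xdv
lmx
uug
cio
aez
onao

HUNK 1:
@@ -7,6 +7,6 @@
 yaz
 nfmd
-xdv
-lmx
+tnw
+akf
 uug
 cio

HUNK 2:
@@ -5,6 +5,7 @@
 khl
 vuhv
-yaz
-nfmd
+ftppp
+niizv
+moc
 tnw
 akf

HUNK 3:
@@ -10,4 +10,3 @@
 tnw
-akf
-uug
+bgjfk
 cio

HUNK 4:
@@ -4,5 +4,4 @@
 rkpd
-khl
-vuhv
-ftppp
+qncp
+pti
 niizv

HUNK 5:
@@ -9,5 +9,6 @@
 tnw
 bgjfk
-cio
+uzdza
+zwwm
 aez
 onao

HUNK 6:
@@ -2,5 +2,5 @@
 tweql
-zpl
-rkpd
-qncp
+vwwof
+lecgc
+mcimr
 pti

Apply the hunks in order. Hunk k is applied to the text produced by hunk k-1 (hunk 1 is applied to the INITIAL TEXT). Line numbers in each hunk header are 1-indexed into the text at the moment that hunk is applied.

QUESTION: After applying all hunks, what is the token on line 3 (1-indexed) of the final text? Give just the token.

Hunk 1: at line 7 remove [xdv,lmx] add [tnw,akf] -> 14 lines: yvyb tweql zpl rkpd khl vuhv yaz nfmd tnw akf uug cio aez onao
Hunk 2: at line 5 remove [yaz,nfmd] add [ftppp,niizv,moc] -> 15 lines: yvyb tweql zpl rkpd khl vuhv ftppp niizv moc tnw akf uug cio aez onao
Hunk 3: at line 10 remove [akf,uug] add [bgjfk] -> 14 lines: yvyb tweql zpl rkpd khl vuhv ftppp niizv moc tnw bgjfk cio aez onao
Hunk 4: at line 4 remove [khl,vuhv,ftppp] add [qncp,pti] -> 13 lines: yvyb tweql zpl rkpd qncp pti niizv moc tnw bgjfk cio aez onao
Hunk 5: at line 9 remove [cio] add [uzdza,zwwm] -> 14 lines: yvyb tweql zpl rkpd qncp pti niizv moc tnw bgjfk uzdza zwwm aez onao
Hunk 6: at line 2 remove [zpl,rkpd,qncp] add [vwwof,lecgc,mcimr] -> 14 lines: yvyb tweql vwwof lecgc mcimr pti niizv moc tnw bgjfk uzdza zwwm aez onao
Final line 3: vwwof

Answer: vwwof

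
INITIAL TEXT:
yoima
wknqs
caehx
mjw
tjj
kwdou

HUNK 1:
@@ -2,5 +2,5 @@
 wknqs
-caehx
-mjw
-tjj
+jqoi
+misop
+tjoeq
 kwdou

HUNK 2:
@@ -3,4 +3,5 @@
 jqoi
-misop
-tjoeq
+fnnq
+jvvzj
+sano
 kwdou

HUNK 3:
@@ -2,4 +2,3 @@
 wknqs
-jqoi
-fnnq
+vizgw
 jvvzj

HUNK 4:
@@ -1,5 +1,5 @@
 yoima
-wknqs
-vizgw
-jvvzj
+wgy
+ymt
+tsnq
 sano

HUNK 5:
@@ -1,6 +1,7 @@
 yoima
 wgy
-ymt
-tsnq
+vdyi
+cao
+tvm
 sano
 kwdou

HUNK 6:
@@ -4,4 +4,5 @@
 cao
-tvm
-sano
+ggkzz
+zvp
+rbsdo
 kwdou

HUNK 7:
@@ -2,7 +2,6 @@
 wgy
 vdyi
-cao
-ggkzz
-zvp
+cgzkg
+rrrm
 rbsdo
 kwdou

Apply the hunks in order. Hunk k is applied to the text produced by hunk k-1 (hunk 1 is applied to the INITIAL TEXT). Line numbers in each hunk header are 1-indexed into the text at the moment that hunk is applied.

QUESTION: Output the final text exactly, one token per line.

Hunk 1: at line 2 remove [caehx,mjw,tjj] add [jqoi,misop,tjoeq] -> 6 lines: yoima wknqs jqoi misop tjoeq kwdou
Hunk 2: at line 3 remove [misop,tjoeq] add [fnnq,jvvzj,sano] -> 7 lines: yoima wknqs jqoi fnnq jvvzj sano kwdou
Hunk 3: at line 2 remove [jqoi,fnnq] add [vizgw] -> 6 lines: yoima wknqs vizgw jvvzj sano kwdou
Hunk 4: at line 1 remove [wknqs,vizgw,jvvzj] add [wgy,ymt,tsnq] -> 6 lines: yoima wgy ymt tsnq sano kwdou
Hunk 5: at line 1 remove [ymt,tsnq] add [vdyi,cao,tvm] -> 7 lines: yoima wgy vdyi cao tvm sano kwdou
Hunk 6: at line 4 remove [tvm,sano] add [ggkzz,zvp,rbsdo] -> 8 lines: yoima wgy vdyi cao ggkzz zvp rbsdo kwdou
Hunk 7: at line 2 remove [cao,ggkzz,zvp] add [cgzkg,rrrm] -> 7 lines: yoima wgy vdyi cgzkg rrrm rbsdo kwdou

Answer: yoima
wgy
vdyi
cgzkg
rrrm
rbsdo
kwdou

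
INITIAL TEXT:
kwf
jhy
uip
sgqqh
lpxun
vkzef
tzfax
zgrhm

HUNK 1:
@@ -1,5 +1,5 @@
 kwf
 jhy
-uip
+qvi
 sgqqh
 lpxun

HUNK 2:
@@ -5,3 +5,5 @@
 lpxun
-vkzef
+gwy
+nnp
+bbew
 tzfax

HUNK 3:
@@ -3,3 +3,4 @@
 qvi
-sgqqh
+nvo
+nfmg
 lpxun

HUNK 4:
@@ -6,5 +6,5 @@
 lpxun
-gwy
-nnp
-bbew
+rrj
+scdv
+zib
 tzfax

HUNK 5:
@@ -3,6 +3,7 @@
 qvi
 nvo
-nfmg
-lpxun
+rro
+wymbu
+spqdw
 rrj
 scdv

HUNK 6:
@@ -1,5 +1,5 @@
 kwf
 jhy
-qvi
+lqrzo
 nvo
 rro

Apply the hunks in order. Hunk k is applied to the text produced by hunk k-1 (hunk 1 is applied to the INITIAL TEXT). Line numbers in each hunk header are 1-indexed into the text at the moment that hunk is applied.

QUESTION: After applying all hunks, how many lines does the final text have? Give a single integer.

Hunk 1: at line 1 remove [uip] add [qvi] -> 8 lines: kwf jhy qvi sgqqh lpxun vkzef tzfax zgrhm
Hunk 2: at line 5 remove [vkzef] add [gwy,nnp,bbew] -> 10 lines: kwf jhy qvi sgqqh lpxun gwy nnp bbew tzfax zgrhm
Hunk 3: at line 3 remove [sgqqh] add [nvo,nfmg] -> 11 lines: kwf jhy qvi nvo nfmg lpxun gwy nnp bbew tzfax zgrhm
Hunk 4: at line 6 remove [gwy,nnp,bbew] add [rrj,scdv,zib] -> 11 lines: kwf jhy qvi nvo nfmg lpxun rrj scdv zib tzfax zgrhm
Hunk 5: at line 3 remove [nfmg,lpxun] add [rro,wymbu,spqdw] -> 12 lines: kwf jhy qvi nvo rro wymbu spqdw rrj scdv zib tzfax zgrhm
Hunk 6: at line 1 remove [qvi] add [lqrzo] -> 12 lines: kwf jhy lqrzo nvo rro wymbu spqdw rrj scdv zib tzfax zgrhm
Final line count: 12

Answer: 12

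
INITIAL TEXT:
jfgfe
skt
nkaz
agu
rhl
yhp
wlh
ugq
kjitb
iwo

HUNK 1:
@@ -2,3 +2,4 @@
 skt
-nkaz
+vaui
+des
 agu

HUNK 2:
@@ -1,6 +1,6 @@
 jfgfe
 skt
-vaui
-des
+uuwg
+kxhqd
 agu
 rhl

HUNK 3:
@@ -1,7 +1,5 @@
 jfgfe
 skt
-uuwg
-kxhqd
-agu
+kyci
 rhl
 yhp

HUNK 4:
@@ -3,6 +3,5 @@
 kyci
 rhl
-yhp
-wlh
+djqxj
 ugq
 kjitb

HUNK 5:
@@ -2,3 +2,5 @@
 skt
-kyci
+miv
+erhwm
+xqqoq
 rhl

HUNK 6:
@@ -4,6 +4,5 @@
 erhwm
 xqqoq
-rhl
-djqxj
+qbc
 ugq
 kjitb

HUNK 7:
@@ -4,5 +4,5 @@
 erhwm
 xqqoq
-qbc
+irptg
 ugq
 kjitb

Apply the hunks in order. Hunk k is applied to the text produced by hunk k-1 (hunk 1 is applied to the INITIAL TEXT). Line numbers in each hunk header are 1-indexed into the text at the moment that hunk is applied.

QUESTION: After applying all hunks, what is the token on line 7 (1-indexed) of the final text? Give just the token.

Hunk 1: at line 2 remove [nkaz] add [vaui,des] -> 11 lines: jfgfe skt vaui des agu rhl yhp wlh ugq kjitb iwo
Hunk 2: at line 1 remove [vaui,des] add [uuwg,kxhqd] -> 11 lines: jfgfe skt uuwg kxhqd agu rhl yhp wlh ugq kjitb iwo
Hunk 3: at line 1 remove [uuwg,kxhqd,agu] add [kyci] -> 9 lines: jfgfe skt kyci rhl yhp wlh ugq kjitb iwo
Hunk 4: at line 3 remove [yhp,wlh] add [djqxj] -> 8 lines: jfgfe skt kyci rhl djqxj ugq kjitb iwo
Hunk 5: at line 2 remove [kyci] add [miv,erhwm,xqqoq] -> 10 lines: jfgfe skt miv erhwm xqqoq rhl djqxj ugq kjitb iwo
Hunk 6: at line 4 remove [rhl,djqxj] add [qbc] -> 9 lines: jfgfe skt miv erhwm xqqoq qbc ugq kjitb iwo
Hunk 7: at line 4 remove [qbc] add [irptg] -> 9 lines: jfgfe skt miv erhwm xqqoq irptg ugq kjitb iwo
Final line 7: ugq

Answer: ugq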